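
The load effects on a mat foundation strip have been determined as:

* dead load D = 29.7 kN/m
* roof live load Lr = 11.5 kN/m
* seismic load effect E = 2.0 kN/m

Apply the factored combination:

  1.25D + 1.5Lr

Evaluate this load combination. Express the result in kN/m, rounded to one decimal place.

54.4 kN/m

1.25(29.7) + 1.5(11.5) = 54.4
w_u = 54.4 kN/m.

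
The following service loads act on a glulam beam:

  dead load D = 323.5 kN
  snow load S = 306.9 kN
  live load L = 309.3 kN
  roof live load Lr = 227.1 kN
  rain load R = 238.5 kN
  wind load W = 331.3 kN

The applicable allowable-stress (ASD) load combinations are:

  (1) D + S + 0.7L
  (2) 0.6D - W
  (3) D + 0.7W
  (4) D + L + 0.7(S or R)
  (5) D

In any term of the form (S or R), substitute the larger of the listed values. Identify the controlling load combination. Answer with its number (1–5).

(S or R) → S = 306.9 kN.
(1) 1.0(323.5) + 1.0(306.9) + 0.7(309.3) = 323.5 + 306.9 + 216.5 = 846.9
(2) 0.6(323.5) - 1.0(331.3) = 194.1 - 331.3 = -137.2
(3) 1.0(323.5) + 0.7(331.3) = 323.5 + 231.9 = 555.4
(4) 1.0(323.5) + 1.0(309.3) + 0.7(306.9) = 323.5 + 309.3 + 214.8 = 847.6
(5) 1.0(323.5) = 323.5
The largest value is 847.6 kN from combination 4.

Combination 4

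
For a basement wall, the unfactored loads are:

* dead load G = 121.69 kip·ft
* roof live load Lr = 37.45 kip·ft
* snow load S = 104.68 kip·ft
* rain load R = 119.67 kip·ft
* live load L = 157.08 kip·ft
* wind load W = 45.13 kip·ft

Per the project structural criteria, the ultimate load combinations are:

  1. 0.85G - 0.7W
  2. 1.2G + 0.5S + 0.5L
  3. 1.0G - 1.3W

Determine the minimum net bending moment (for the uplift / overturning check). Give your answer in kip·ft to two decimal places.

1. 0.85(121.69) - 0.7(45.13) = 71.85
2. 1.2(121.69) + 0.5(104.68) + 0.5(157.08) = 276.91
3. 1.0(121.69) - 1.3(45.13) = 63.02
Combination 3 gives the minimum: 63.02 kip·ft.

63.02 kip·ft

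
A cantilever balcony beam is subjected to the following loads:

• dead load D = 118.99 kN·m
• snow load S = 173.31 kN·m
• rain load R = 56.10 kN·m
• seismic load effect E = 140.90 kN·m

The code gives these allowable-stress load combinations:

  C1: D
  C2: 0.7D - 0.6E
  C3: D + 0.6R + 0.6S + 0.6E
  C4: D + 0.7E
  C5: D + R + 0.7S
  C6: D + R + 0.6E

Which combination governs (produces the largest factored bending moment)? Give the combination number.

C1: 1.0(118.99) = 118.99
C2: 0.7(118.99) - 0.6(140.90) = 83.29 - 84.54 = -1.25
C3: 1.0(118.99) + 0.6(56.10) + 0.6(173.31) + 0.6(140.90) = 118.99 + 33.66 + 103.99 + 84.54 = 341.18
C4: 1.0(118.99) + 0.7(140.90) = 118.99 + 98.63 = 217.62
C5: 1.0(118.99) + 1.0(56.10) + 0.7(173.31) = 118.99 + 56.10 + 121.32 = 296.41
C6: 1.0(118.99) + 1.0(56.10) + 0.6(140.90) = 118.99 + 56.10 + 84.54 = 259.63
The largest value is 341.18 kN·m from combination 3.

Combination 3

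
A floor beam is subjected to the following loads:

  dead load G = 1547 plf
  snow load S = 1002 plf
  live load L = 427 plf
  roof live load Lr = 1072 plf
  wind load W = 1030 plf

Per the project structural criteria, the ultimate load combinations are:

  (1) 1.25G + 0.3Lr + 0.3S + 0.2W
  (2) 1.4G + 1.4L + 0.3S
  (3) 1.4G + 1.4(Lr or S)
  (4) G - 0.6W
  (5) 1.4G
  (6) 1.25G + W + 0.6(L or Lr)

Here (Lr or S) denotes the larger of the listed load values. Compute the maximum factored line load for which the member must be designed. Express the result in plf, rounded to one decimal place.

3666.6 plf

(Lr or S) → Lr = 1072 plf; (L or Lr) → Lr = 1072 plf.
(1) 1.25(1547) + 0.3(1072) + 0.3(1002) + 0.2(1030) = 2762.0
(2) 1.4(1547) + 1.4(427) + 0.3(1002) = 3064.2
(3) 1.4(1547) + 1.4(1072) = 3666.6
(4) 1.0(1547) - 0.6(1030) = 929.0
(5) 1.4(1547) = 2165.8
(6) 1.25(1547) + 1.0(1030) + 0.6(1072) = 3607.0
Maximum is from combination 3.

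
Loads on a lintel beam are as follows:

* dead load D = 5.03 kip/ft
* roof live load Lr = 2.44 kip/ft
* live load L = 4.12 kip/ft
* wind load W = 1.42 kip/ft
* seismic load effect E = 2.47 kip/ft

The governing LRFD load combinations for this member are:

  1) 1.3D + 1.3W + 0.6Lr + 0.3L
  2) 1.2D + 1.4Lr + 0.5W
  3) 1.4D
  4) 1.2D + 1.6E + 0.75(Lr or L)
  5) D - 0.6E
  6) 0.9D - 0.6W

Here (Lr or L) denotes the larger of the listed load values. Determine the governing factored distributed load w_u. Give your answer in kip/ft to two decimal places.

13.08 kip/ft

(Lr or L) → L = 4.12 kip/ft.
1) 1.3(5.03) + 1.3(1.42) + 0.6(2.44) + 0.3(4.12) = 6.54 + 1.85 + 1.46 + 1.24 = 11.09
2) 1.2(5.03) + 1.4(2.44) + 0.5(1.42) = 10.16
3) 1.4(5.03) = 7.04
4) 1.2(5.03) + 1.6(2.47) + 0.75(4.12) = 6.04 + 3.95 + 3.09 = 13.08
5) 1.0(5.03) - 0.6(2.47) = 5.03 - 1.48 = 3.55
6) 0.9(5.03) - 0.6(1.42) = 4.53 - 0.85 = 3.68
Combination 4 governs: w_u = 13.08 kip/ft.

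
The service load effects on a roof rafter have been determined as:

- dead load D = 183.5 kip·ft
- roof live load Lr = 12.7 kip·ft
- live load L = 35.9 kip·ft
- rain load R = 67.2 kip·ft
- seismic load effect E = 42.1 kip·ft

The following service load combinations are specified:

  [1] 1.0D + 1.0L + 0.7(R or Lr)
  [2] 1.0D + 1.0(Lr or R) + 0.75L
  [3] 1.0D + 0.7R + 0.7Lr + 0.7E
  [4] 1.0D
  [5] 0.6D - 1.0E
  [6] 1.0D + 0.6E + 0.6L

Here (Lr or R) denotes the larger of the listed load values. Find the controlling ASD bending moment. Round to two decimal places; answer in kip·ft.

277.63 kip·ft

(R or Lr) → R = 67.2 kip·ft; (Lr or R) → R = 67.2 kip·ft.
[1] 1.0(183.5) + 1.0(35.9) + 0.7(67.2) = 183.50 + 35.90 + 47.04 = 266.44
[2] 1.0(183.5) + 1.0(67.2) + 0.75(35.9) = 183.50 + 67.20 + 26.93 = 277.63
[3] 1.0(183.5) + 0.7(67.2) + 0.7(12.7) + 0.7(42.1) = 183.50 + 47.04 + 8.89 + 29.47 = 268.90
[4] 1.0(183.5) = 183.50
[5] 0.6(183.5) - 1.0(42.1) = 110.10 - 42.10 = 68.00
[6] 1.0(183.5) + 0.6(42.1) + 0.6(35.9) = 183.50 + 25.26 + 21.54 = 230.30
The controlling combination is 2, giving 277.63 kip·ft.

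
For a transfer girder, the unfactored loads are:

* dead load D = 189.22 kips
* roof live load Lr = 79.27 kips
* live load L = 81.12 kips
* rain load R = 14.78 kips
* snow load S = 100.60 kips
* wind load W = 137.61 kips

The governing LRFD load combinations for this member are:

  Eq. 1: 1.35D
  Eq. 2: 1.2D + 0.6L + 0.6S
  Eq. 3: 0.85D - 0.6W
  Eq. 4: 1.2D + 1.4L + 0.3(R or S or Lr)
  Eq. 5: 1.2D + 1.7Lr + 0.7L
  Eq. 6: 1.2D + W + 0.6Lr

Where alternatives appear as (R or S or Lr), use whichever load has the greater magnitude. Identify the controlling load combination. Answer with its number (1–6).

Combination 5

(R or S or Lr) → S = 100.60 kips.
Eq. 1: 1.35(189.22) = 255.45
Eq. 2: 1.2(189.22) + 0.6(81.12) + 0.6(100.60) = 336.10
Eq. 3: 0.85(189.22) - 0.6(137.61) = 160.84 - 82.57 = 78.27
Eq. 4: 1.2(189.22) + 1.4(81.12) + 0.3(100.60) = 227.06 + 113.57 + 30.18 = 370.81
Eq. 5: 1.2(189.22) + 1.7(79.27) + 0.7(81.12) = 418.61
Eq. 6: 1.2(189.22) + 1.0(137.61) + 0.6(79.27) = 412.24
The largest value is 418.61 kips from combination 5.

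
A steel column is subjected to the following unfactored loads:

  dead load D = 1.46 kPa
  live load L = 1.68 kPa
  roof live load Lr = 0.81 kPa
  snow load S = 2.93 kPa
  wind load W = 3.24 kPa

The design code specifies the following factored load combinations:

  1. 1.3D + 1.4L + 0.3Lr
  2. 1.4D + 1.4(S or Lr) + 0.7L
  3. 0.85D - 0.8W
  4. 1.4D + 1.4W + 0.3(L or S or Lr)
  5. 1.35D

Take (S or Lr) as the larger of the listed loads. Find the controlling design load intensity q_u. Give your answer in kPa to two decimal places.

(S or Lr) → S = 2.93 kPa; (L or S or Lr) → S = 2.93 kPa.
1. 1.3(1.46) + 1.4(1.68) + 0.3(0.81) = 1.90 + 2.35 + 0.24 = 4.49
2. 1.4(1.46) + 1.4(2.93) + 0.7(1.68) = 2.04 + 4.10 + 1.18 = 7.32
3. 0.85(1.46) - 0.8(3.24) = 1.24 - 2.59 = -1.35
4. 1.4(1.46) + 1.4(3.24) + 0.3(2.93) = 2.04 + 4.54 + 0.88 = 7.46
5. 1.35(1.46) = 1.97
The controlling combination is 4, giving 7.46 kPa.

7.46 kPa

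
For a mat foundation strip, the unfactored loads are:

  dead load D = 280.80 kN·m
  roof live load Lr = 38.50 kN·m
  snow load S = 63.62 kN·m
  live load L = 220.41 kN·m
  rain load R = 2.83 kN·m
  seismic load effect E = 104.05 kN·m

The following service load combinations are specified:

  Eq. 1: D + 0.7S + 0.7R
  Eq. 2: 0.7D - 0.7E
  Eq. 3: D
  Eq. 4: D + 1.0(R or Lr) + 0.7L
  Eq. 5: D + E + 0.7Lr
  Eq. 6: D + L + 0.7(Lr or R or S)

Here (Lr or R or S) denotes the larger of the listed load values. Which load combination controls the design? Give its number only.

Combination 6

(R or Lr) → Lr = 38.50 kN·m; (Lr or R or S) → S = 63.62 kN·m.
Eq. 1: 1.0(280.80) + 0.7(63.62) + 0.7(2.83) = 327.32
Eq. 2: 0.7(280.80) - 0.7(104.05) = 123.73
Eq. 3: 1.0(280.80) = 280.80
Eq. 4: 1.0(280.80) + 1.0(38.50) + 0.7(220.41) = 280.80 + 38.50 + 154.29 = 473.59
Eq. 5: 1.0(280.80) + 1.0(104.05) + 0.7(38.50) = 280.80 + 104.05 + 26.95 = 411.80
Eq. 6: 1.0(280.80) + 1.0(220.41) + 0.7(63.62) = 280.80 + 220.41 + 44.53 = 545.74
The largest value is 545.74 kN·m from combination 6.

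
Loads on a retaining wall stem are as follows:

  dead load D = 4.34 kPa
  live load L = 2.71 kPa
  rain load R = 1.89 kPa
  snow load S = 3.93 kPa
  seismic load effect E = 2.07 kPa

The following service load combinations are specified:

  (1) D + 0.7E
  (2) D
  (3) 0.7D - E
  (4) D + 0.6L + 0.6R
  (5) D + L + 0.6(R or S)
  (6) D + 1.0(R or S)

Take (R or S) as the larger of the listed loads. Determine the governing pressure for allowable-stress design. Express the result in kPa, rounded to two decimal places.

(R or S) → S = 3.93 kPa.
(1) 1.0(4.34) + 0.7(2.07) = 5.79
(2) 1.0(4.34) = 4.34
(3) 0.7(4.34) - 1.0(2.07) = 0.97
(4) 1.0(4.34) + 0.6(2.71) + 0.6(1.89) = 7.10
(5) 1.0(4.34) + 1.0(2.71) + 0.6(3.93) = 9.41
(6) 1.0(4.34) + 1.0(3.93) = 8.27
Maximum is from combination 5.

9.41 kPa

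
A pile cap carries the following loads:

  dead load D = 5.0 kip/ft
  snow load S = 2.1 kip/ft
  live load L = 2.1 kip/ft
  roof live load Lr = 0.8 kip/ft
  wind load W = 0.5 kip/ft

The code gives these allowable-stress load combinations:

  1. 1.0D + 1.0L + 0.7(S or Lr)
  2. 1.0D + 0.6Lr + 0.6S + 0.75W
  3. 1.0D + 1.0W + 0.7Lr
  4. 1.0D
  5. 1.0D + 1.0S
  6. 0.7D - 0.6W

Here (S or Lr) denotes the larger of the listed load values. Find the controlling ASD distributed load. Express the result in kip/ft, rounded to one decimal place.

(S or Lr) → S = 2.1 kip/ft.
1. 1.0(5.0) + 1.0(2.1) + 0.7(2.1) = 8.6
2. 1.0(5.0) + 0.6(0.8) + 0.6(2.1) + 0.75(0.5) = 7.1
3. 1.0(5.0) + 1.0(0.5) + 0.7(0.8) = 6.1
4. 1.0(5.0) = 5.0
5. 1.0(5.0) + 1.0(2.1) = 7.1
6. 0.7(5.0) - 0.6(0.5) = 3.2
Combination 1 governs: w = 8.6 kip/ft.

8.6 kip/ft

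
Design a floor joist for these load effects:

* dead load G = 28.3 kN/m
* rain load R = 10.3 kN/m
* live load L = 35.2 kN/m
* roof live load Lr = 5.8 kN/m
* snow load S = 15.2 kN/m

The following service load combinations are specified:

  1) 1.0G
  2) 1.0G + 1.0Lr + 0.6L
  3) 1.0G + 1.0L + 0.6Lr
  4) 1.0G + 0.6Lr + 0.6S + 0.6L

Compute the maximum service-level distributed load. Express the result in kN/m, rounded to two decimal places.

66.98 kN/m

1) 1.0(28.3) = 28.30
2) 1.0(28.3) + 1.0(5.8) + 0.6(35.2) = 55.22
3) 1.0(28.3) + 1.0(35.2) + 0.6(5.8) = 66.98
4) 1.0(28.3) + 0.6(5.8) + 0.6(15.2) + 0.6(35.2) = 62.02
Combination 3 governs: w = 66.98 kN/m.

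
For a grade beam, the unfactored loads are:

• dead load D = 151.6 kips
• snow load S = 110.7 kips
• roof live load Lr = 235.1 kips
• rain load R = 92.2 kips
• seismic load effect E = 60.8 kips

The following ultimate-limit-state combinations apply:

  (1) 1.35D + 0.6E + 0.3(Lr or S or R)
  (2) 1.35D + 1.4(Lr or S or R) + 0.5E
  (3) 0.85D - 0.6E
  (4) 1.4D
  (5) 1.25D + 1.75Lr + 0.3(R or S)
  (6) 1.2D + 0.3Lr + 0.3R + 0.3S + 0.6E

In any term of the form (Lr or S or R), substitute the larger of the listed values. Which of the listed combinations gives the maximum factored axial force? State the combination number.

(Lr or S or R) → Lr = 235.1 kips; (R or S) → S = 110.7 kips.
(1) 1.35(151.6) + 0.6(60.8) + 0.3(235.1) = 204.7 + 36.5 + 70.5 = 311.7
(2) 1.35(151.6) + 1.4(235.1) + 0.5(60.8) = 204.7 + 329.1 + 30.4 = 564.2
(3) 0.85(151.6) - 0.6(60.8) = 128.9 - 36.5 = 92.4
(4) 1.4(151.6) = 212.2
(5) 1.25(151.6) + 1.75(235.1) + 0.3(110.7) = 189.5 + 411.4 + 33.2 = 634.1
(6) 1.2(151.6) + 0.3(235.1) + 0.3(92.2) + 0.3(110.7) + 0.6(60.8) = 181.9 + 70.5 + 27.7 + 33.2 + 36.5 = 349.8
The largest value is 634.1 kips from combination 5.

Combination 5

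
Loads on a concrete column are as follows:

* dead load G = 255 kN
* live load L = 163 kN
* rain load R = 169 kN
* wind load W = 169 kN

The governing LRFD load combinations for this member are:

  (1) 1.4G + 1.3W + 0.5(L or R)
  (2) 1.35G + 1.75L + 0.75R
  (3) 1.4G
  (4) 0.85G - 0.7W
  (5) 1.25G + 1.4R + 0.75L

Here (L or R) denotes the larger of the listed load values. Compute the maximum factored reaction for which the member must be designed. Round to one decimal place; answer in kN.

(L or R) → R = 169 kN.
(1) 1.4(255) + 1.3(169) + 0.5(169) = 661.2
(2) 1.35(255) + 1.75(163) + 0.75(169) = 756.3
(3) 1.4(255) = 357.0
(4) 0.85(255) - 0.7(169) = 98.5
(5) 1.25(255) + 1.4(169) + 0.75(163) = 677.6
The controlling combination is 2, giving 756.3 kN.

756.3 kN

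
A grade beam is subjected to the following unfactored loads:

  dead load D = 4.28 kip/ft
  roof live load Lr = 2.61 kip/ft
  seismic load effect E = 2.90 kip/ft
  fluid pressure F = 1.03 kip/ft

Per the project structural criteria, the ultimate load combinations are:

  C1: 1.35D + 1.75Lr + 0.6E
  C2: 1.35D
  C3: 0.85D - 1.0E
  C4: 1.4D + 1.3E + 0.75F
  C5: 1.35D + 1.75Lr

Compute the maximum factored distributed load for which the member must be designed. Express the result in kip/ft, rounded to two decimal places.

C1: 1.35(4.28) + 1.75(2.61) + 0.6(2.90) = 5.78 + 4.57 + 1.74 = 12.09
C2: 1.35(4.28) = 5.78
C3: 0.85(4.28) - 1.0(2.90) = 3.64 - 2.90 = 0.74
C4: 1.4(4.28) + 1.3(2.90) + 0.75(1.03) = 5.99 + 3.77 + 0.77 = 10.53
C5: 1.35(4.28) + 1.75(2.61) = 5.78 + 4.57 = 10.35
Maximum is from combination 1.

12.09 kip/ft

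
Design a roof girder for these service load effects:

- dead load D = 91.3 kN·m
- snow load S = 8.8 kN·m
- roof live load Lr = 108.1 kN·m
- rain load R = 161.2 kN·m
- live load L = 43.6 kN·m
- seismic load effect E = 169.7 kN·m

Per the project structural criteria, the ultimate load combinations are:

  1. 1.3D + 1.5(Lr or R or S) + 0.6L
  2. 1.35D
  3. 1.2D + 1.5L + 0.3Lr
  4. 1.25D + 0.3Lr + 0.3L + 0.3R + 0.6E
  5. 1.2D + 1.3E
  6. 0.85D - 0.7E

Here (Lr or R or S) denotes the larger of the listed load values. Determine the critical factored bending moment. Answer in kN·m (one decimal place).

(Lr or R or S) → R = 161.2 kN·m.
1. 1.3(91.3) + 1.5(161.2) + 0.6(43.6) = 386.7
2. 1.35(91.3) = 123.3
3. 1.2(91.3) + 1.5(43.6) + 0.3(108.1) = 207.4
4. 1.25(91.3) + 0.3(108.1) + 0.3(43.6) + 0.3(161.2) + 0.6(169.7) = 309.8
5. 1.2(91.3) + 1.3(169.7) = 330.2
6. 0.85(91.3) - 0.7(169.7) = -41.2
Maximum is from combination 1.

386.7 kN·m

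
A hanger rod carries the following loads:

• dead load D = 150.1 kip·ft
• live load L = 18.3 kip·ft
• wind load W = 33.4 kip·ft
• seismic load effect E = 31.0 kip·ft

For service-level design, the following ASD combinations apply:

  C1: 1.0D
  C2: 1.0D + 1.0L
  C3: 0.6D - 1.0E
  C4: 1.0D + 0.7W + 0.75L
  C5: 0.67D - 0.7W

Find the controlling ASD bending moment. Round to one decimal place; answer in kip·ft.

C1: 1.0(150.1) = 150.1
C2: 1.0(150.1) + 1.0(18.3) = 168.4
C3: 0.6(150.1) - 1.0(31.0) = 59.1
C4: 1.0(150.1) + 0.7(33.4) + 0.75(18.3) = 187.2
C5: 0.67(150.1) - 0.7(33.4) = 77.2
The controlling combination is 4, giving 187.2 kip·ft.

187.2 kip·ft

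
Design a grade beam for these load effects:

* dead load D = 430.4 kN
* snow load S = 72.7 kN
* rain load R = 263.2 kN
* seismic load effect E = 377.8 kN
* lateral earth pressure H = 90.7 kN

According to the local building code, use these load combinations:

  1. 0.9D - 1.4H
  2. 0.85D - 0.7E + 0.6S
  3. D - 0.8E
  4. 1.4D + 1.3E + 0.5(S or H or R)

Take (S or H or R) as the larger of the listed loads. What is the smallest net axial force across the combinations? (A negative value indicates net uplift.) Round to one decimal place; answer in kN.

(S or H or R) → R = 263.2 kN.
1. 0.9(430.4) - 1.4(90.7) = 387.4 - 127.0 = 260.4
2. 0.85(430.4) - 0.7(377.8) + 0.6(72.7) = 145.0
3. 1.0(430.4) - 0.8(377.8) = 430.4 - 302.2 = 128.2
4. 1.4(430.4) + 1.3(377.8) + 0.5(263.2) = 602.6 + 491.1 + 131.6 = 1225.3
Combination 3 gives the minimum: 128.2 kN.

128.2 kN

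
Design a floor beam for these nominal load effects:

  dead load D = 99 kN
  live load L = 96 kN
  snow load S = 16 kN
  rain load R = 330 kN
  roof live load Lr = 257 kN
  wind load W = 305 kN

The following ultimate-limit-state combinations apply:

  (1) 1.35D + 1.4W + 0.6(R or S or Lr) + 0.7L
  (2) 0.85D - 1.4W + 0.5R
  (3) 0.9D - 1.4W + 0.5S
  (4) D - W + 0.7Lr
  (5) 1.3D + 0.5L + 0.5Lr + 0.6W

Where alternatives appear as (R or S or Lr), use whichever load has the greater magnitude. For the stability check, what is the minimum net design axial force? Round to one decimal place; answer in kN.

-329.9 kN

(R or S or Lr) → R = 330 kN.
(1) 1.35(99) + 1.4(305) + 0.6(330) + 0.7(96) = 133.7 + 427.0 + 198.0 + 67.2 = 825.9
(2) 0.85(99) - 1.4(305) + 0.5(330) = -177.9
(3) 0.9(99) - 1.4(305) + 0.5(16) = 89.1 - 427.0 + 8.0 = -329.9
(4) 1.0(99) - 1.0(305) + 0.7(257) = 99.0 - 305.0 + 179.9 = -26.1
(5) 1.3(99) + 0.5(96) + 0.5(257) + 0.6(305) = 128.7 + 48.0 + 128.5 + 183.0 = 488.2
Combination 3 gives the minimum: -329.9 kN.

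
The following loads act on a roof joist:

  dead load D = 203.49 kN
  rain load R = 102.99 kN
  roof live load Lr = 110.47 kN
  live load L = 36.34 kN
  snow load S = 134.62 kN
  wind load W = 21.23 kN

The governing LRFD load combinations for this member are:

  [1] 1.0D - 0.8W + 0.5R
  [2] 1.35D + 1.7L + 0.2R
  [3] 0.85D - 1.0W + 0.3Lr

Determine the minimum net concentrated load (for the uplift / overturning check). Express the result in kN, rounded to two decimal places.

[1] 1.0(203.49) - 0.8(21.23) + 0.5(102.99) = 238.00
[2] 1.35(203.49) + 1.7(36.34) + 0.2(102.99) = 357.09
[3] 0.85(203.49) - 1.0(21.23) + 0.3(110.47) = 184.88
Combination 3 gives the minimum: 184.88 kN.

184.88 kN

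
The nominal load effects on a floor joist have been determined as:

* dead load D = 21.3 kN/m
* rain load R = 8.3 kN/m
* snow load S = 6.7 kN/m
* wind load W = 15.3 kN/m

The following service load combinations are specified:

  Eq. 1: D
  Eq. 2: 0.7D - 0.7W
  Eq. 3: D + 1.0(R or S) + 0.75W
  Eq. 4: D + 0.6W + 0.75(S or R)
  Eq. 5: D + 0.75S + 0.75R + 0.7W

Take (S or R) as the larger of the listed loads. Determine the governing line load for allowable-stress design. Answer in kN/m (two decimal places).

(R or S) → R = 8.3 kN/m; (S or R) → R = 8.3 kN/m.
Eq. 1: 1.0(21.3) = 21.30
Eq. 2: 0.7(21.3) - 0.7(15.3) = 14.91 - 10.71 = 4.20
Eq. 3: 1.0(21.3) + 1.0(8.3) + 0.75(15.3) = 21.30 + 8.30 + 11.48 = 41.08
Eq. 4: 1.0(21.3) + 0.6(15.3) + 0.75(8.3) = 21.30 + 9.18 + 6.23 = 36.71
Eq. 5: 1.0(21.3) + 0.75(6.7) + 0.75(8.3) + 0.7(15.3) = 43.26
Combination 5 governs: w = 43.26 kN/m.

43.26 kN/m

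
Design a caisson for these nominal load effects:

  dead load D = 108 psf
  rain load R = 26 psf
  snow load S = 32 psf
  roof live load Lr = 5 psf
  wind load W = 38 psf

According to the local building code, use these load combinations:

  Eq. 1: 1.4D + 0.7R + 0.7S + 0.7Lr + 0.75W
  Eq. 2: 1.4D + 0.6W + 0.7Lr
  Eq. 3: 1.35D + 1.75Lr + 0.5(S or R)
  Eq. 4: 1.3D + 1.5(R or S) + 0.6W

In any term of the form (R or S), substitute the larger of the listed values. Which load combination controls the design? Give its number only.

Combination 1

(S or R) → S = 32 psf; (R or S) → S = 32 psf.
Eq. 1: 1.4(108) + 0.7(26) + 0.7(32) + 0.7(5) + 0.75(38) = 151.2 + 18.2 + 22.4 + 3.5 + 28.5 = 223.8
Eq. 2: 1.4(108) + 0.6(38) + 0.7(5) = 151.2 + 22.8 + 3.5 = 177.5
Eq. 3: 1.35(108) + 1.75(5) + 0.5(32) = 145.8 + 8.8 + 16.0 = 170.6
Eq. 4: 1.3(108) + 1.5(32) + 0.6(38) = 140.4 + 48.0 + 22.8 = 211.2
The largest value is 223.8 psf from combination 1.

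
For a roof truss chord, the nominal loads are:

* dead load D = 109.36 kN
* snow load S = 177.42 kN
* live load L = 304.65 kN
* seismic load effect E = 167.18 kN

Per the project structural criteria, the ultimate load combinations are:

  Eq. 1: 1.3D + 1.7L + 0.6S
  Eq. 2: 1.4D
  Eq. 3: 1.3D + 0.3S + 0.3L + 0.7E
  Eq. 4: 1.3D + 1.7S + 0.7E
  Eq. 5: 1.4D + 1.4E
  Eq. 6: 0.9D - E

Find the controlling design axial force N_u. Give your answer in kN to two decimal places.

Eq. 1: 1.3(109.36) + 1.7(304.65) + 0.6(177.42) = 142.17 + 517.91 + 106.45 = 766.53
Eq. 2: 1.4(109.36) = 153.10
Eq. 3: 1.3(109.36) + 0.3(177.42) + 0.3(304.65) + 0.7(167.18) = 403.82
Eq. 4: 1.3(109.36) + 1.7(177.42) + 0.7(167.18) = 142.17 + 301.61 + 117.03 = 560.81
Eq. 5: 1.4(109.36) + 1.4(167.18) = 387.16
Eq. 6: 0.9(109.36) - 1.0(167.18) = 98.42 - 167.18 = -68.76
Combination 1 governs: N_u = 766.53 kN.

766.53 kN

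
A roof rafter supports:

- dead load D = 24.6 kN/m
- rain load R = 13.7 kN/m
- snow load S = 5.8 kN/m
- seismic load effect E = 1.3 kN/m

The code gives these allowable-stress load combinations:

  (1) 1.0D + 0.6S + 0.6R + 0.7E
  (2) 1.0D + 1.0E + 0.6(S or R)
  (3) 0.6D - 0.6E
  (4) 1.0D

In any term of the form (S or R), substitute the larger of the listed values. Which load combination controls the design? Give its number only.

Combination 1

(S or R) → R = 13.7 kN/m.
(1) 1.0(24.6) + 0.6(5.8) + 0.6(13.7) + 0.7(1.3) = 24.6 + 3.5 + 8.2 + 0.9 = 37.2
(2) 1.0(24.6) + 1.0(1.3) + 0.6(13.7) = 24.6 + 1.3 + 8.2 = 34.1
(3) 0.6(24.6) - 0.6(1.3) = 14.8 - 0.8 = 14.0
(4) 1.0(24.6) = 24.6
The largest value is 37.2 kN/m from combination 1.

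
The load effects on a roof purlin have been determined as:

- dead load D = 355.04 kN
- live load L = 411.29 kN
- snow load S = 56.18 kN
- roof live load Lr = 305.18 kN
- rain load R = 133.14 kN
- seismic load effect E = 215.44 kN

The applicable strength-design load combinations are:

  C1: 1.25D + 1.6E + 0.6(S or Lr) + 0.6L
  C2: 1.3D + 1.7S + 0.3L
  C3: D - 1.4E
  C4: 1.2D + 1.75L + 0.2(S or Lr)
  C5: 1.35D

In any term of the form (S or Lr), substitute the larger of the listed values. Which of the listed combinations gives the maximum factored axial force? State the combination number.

Combination 1

(S or Lr) → Lr = 305.18 kN.
C1: 1.25(355.04) + 1.6(215.44) + 0.6(305.18) + 0.6(411.29) = 1218.39
C2: 1.3(355.04) + 1.7(56.18) + 0.3(411.29) = 461.55 + 95.51 + 123.39 = 680.45
C3: 1.0(355.04) - 1.4(215.44) = 355.04 - 301.62 = 53.42
C4: 1.2(355.04) + 1.75(411.29) + 0.2(305.18) = 1206.84
C5: 1.35(355.04) = 479.30
The largest value is 1218.39 kN from combination 1.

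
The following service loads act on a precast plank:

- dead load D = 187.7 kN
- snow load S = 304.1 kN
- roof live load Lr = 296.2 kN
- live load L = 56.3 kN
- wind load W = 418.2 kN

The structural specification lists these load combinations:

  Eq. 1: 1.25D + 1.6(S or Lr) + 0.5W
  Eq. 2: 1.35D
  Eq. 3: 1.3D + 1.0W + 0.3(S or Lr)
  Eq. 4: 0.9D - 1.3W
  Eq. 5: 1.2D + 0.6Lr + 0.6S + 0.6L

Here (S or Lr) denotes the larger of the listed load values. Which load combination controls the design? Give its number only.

Combination 1

(S or Lr) → S = 304.1 kN.
Eq. 1: 1.25(187.7) + 1.6(304.1) + 0.5(418.2) = 234.6 + 486.6 + 209.1 = 930.3
Eq. 2: 1.35(187.7) = 253.4
Eq. 3: 1.3(187.7) + 1.0(418.2) + 0.3(304.1) = 244.0 + 418.2 + 91.2 = 753.4
Eq. 4: 0.9(187.7) - 1.3(418.2) = -374.7
Eq. 5: 1.2(187.7) + 0.6(296.2) + 0.6(304.1) + 0.6(56.3) = 225.2 + 177.7 + 182.5 + 33.8 = 619.2
The largest value is 930.3 kN from combination 1.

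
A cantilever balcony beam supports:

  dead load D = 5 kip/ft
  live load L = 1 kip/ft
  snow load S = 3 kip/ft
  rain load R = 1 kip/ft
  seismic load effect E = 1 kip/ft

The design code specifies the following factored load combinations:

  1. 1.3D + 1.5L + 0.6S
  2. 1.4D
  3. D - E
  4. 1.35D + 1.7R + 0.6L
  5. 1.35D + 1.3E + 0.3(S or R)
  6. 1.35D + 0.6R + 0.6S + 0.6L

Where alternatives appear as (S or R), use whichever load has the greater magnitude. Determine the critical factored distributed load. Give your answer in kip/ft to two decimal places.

9.80 kip/ft

(S or R) → S = 3 kip/ft.
1. 1.3(5) + 1.5(1) + 0.6(3) = 9.80
2. 1.4(5) = 7.00
3. 1.0(5) - 1.0(1) = 4.00
4. 1.35(5) + 1.7(1) + 0.6(1) = 9.05
5. 1.35(5) + 1.3(1) + 0.3(3) = 8.95
6. 1.35(5) + 0.6(1) + 0.6(3) + 0.6(1) = 9.75
The controlling combination is 1, giving 9.80 kip/ft.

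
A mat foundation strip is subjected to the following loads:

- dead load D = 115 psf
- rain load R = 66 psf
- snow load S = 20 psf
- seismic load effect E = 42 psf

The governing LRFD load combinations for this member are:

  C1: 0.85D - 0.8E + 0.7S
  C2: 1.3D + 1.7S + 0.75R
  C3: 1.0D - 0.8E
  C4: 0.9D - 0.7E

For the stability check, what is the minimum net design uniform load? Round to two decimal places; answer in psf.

C1: 0.85(115) - 0.8(42) + 0.7(20) = 97.75 - 33.60 + 14.00 = 78.15
C2: 1.3(115) + 1.7(20) + 0.75(66) = 149.50 + 34.00 + 49.50 = 233.00
C3: 1.0(115) - 0.8(42) = 115.00 - 33.60 = 81.40
C4: 0.9(115) - 0.7(42) = 103.50 - 29.40 = 74.10
Combination 4 gives the minimum: 74.10 psf.

74.10 psf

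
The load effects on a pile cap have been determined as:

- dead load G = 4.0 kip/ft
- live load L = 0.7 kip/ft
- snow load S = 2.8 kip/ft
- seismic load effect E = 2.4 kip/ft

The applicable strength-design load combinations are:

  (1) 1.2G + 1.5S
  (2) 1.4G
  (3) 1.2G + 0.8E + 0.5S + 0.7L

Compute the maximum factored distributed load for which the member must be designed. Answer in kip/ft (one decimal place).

(1) 1.2(4.0) + 1.5(2.8) = 4.8 + 4.2 = 9.0
(2) 1.4(4.0) = 5.6
(3) 1.2(4.0) + 0.8(2.4) + 0.5(2.8) + 0.7(0.7) = 4.8 + 1.9 + 1.4 + 0.5 = 8.6
The controlling combination is 1, giving 9.0 kip/ft.

9.0 kip/ft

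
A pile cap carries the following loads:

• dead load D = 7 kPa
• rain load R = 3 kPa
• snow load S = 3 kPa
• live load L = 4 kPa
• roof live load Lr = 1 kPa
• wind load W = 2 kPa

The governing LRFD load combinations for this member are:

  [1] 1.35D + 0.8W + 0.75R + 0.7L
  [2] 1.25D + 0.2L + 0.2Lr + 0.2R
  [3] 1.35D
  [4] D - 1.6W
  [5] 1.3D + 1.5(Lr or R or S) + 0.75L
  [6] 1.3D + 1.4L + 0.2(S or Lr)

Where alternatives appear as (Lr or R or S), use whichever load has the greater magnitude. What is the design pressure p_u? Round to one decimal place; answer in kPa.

(Lr or R or S) → R = 3 kPa; (S or Lr) → S = 3 kPa.
[1] 1.35(7) + 0.8(2) + 0.75(3) + 0.7(4) = 16.1
[2] 1.25(7) + 0.2(4) + 0.2(1) + 0.2(3) = 8.8 + 0.8 + 0.2 + 0.6 = 10.4
[3] 1.35(7) = 9.5
[4] 1.0(7) - 1.6(2) = 7.0 - 3.2 = 3.8
[5] 1.3(7) + 1.5(3) + 0.75(4) = 9.1 + 4.5 + 3.0 = 16.6
[6] 1.3(7) + 1.4(4) + 0.2(3) = 9.1 + 5.6 + 0.6 = 15.3
The controlling combination is 5, giving 16.6 kPa.

16.6 kPa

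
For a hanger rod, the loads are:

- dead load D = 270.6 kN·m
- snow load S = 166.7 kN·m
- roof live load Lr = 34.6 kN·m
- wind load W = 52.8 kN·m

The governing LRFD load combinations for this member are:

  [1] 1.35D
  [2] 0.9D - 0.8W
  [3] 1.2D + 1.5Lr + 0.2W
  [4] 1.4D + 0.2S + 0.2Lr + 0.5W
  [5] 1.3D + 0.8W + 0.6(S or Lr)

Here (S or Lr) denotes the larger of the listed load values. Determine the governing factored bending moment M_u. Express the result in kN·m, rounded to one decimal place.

(S or Lr) → S = 166.7 kN·m.
[1] 1.35(270.6) = 365.3
[2] 0.9(270.6) - 0.8(52.8) = 243.5 - 42.2 = 201.3
[3] 1.2(270.6) + 1.5(34.6) + 0.2(52.8) = 324.7 + 51.9 + 10.6 = 387.2
[4] 1.4(270.6) + 0.2(166.7) + 0.2(34.6) + 0.5(52.8) = 445.5
[5] 1.3(270.6) + 0.8(52.8) + 0.6(166.7) = 351.8 + 42.2 + 100.0 = 494.0
The controlling combination is 5, giving 494.0 kN·m.

494.0 kN·m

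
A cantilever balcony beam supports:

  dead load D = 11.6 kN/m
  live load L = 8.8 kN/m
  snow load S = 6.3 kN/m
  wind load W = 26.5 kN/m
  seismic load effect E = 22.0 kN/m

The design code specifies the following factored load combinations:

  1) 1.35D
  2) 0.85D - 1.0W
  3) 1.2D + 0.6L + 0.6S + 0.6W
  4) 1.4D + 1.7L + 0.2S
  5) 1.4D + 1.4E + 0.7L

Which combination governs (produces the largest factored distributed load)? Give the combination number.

Combination 5

1) 1.35(11.6) = 15.66
2) 0.85(11.6) - 1.0(26.5) = 9.86 - 26.50 = -16.64
3) 1.2(11.6) + 0.6(8.8) + 0.6(6.3) + 0.6(26.5) = 13.92 + 5.28 + 3.78 + 15.90 = 38.88
4) 1.4(11.6) + 1.7(8.8) + 0.2(6.3) = 16.24 + 14.96 + 1.26 = 32.46
5) 1.4(11.6) + 1.4(22.0) + 0.7(8.8) = 16.24 + 30.80 + 6.16 = 53.20
The largest value is 53.20 kN/m from combination 5.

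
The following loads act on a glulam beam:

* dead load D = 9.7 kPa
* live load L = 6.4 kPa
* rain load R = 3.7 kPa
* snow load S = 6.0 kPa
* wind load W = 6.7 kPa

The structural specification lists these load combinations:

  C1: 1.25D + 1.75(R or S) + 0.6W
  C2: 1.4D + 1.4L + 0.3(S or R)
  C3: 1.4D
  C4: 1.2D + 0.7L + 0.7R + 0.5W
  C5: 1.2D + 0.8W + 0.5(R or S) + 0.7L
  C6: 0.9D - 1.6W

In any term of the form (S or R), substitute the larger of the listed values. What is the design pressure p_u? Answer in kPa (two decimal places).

(R or S) → S = 6.0 kPa; (S or R) → S = 6.0 kPa.
C1: 1.25(9.7) + 1.75(6.0) + 0.6(6.7) = 12.13 + 10.50 + 4.02 = 26.65
C2: 1.4(9.7) + 1.4(6.4) + 0.3(6.0) = 13.58 + 8.96 + 1.80 = 24.34
C3: 1.4(9.7) = 13.58
C4: 1.2(9.7) + 0.7(6.4) + 0.7(3.7) + 0.5(6.7) = 11.64 + 4.48 + 2.59 + 3.35 = 22.06
C5: 1.2(9.7) + 0.8(6.7) + 0.5(6.0) + 0.7(6.4) = 11.64 + 5.36 + 3.00 + 4.48 = 24.48
C6: 0.9(9.7) - 1.6(6.7) = 8.73 - 10.72 = -1.99
Combination 1 governs: p_u = 26.65 kPa.

26.65 kPa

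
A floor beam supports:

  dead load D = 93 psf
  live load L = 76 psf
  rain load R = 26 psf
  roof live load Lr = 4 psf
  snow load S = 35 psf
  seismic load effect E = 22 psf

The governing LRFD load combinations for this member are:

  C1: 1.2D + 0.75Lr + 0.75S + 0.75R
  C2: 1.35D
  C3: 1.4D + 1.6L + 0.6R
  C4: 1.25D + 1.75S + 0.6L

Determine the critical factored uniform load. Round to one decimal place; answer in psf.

C1: 1.2(93) + 0.75(4) + 0.75(35) + 0.75(26) = 111.6 + 3.0 + 26.3 + 19.5 = 160.4
C2: 1.35(93) = 125.6
C3: 1.4(93) + 1.6(76) + 0.6(26) = 130.2 + 121.6 + 15.6 = 267.4
C4: 1.25(93) + 1.75(35) + 0.6(76) = 223.1
Combination 3 governs: q_u = 267.4 psf.

267.4 psf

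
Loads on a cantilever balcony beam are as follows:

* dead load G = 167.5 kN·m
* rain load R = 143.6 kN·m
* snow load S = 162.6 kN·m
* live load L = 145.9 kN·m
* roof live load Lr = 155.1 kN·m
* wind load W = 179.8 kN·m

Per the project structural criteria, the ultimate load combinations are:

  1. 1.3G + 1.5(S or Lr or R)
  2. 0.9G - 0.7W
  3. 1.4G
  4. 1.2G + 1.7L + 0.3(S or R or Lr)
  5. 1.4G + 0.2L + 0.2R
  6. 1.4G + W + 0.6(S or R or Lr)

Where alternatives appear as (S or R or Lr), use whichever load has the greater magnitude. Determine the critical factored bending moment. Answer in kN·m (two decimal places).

511.86 kN·m

(S or Lr or R) → S = 162.6 kN·m; (S or R or Lr) → S = 162.6 kN·m.
1. 1.3(167.5) + 1.5(162.6) = 461.65
2. 0.9(167.5) - 0.7(179.8) = 24.89
3. 1.4(167.5) = 234.50
4. 1.2(167.5) + 1.7(145.9) + 0.3(162.6) = 497.81
5. 1.4(167.5) + 0.2(145.9) + 0.2(143.6) = 292.40
6. 1.4(167.5) + 1.0(179.8) + 0.6(162.6) = 511.86
Combination 6 governs: M_u = 511.86 kN·m.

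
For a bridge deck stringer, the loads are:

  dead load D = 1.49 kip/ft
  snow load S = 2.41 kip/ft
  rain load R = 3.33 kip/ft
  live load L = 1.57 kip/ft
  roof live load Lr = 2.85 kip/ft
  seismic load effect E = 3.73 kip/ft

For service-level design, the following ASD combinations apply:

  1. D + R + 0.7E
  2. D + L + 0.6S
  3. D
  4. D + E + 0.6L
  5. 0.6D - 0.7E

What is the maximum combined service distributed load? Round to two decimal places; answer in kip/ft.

7.43 kip/ft

1. 1.0(1.49) + 1.0(3.33) + 0.7(3.73) = 1.49 + 3.33 + 2.61 = 7.43
2. 1.0(1.49) + 1.0(1.57) + 0.6(2.41) = 1.49 + 1.57 + 1.45 = 4.51
3. 1.0(1.49) = 1.49
4. 1.0(1.49) + 1.0(3.73) + 0.6(1.57) = 1.49 + 3.73 + 0.94 = 6.16
5. 0.6(1.49) - 0.7(3.73) = 0.89 - 2.61 = -1.72
Maximum is from combination 1.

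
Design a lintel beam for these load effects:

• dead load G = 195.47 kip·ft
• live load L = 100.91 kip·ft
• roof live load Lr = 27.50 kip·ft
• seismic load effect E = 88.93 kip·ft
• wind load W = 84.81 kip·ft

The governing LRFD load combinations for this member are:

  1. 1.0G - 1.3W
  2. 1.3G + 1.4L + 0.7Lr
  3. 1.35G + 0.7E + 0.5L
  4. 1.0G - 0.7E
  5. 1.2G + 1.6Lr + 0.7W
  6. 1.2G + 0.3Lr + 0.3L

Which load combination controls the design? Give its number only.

1. 1.0(195.47) - 1.3(84.81) = 195.47 - 110.25 = 85.22
2. 1.3(195.47) + 1.4(100.91) + 0.7(27.50) = 414.64
3. 1.35(195.47) + 0.7(88.93) + 0.5(100.91) = 263.88 + 62.25 + 50.46 = 376.59
4. 1.0(195.47) - 0.7(88.93) = 195.47 - 62.25 = 133.22
5. 1.2(195.47) + 1.6(27.50) + 0.7(84.81) = 234.56 + 44.00 + 59.37 = 337.93
6. 1.2(195.47) + 0.3(27.50) + 0.3(100.91) = 273.09
The largest value is 414.64 kip·ft from combination 2.

Combination 2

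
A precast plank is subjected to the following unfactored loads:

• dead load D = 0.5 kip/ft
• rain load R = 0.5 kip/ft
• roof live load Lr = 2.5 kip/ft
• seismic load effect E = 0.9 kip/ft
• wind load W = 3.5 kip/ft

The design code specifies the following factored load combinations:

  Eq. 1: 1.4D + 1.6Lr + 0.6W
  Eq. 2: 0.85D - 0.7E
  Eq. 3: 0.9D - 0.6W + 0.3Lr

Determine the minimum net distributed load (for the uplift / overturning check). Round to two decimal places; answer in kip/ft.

-0.90 kip/ft

Eq. 1: 1.4(0.5) + 1.6(2.5) + 0.6(3.5) = 6.80
Eq. 2: 0.85(0.5) - 0.7(0.9) = -0.21
Eq. 3: 0.9(0.5) - 0.6(3.5) + 0.3(2.5) = -0.90
Combination 3 gives the minimum: -0.90 kip/ft.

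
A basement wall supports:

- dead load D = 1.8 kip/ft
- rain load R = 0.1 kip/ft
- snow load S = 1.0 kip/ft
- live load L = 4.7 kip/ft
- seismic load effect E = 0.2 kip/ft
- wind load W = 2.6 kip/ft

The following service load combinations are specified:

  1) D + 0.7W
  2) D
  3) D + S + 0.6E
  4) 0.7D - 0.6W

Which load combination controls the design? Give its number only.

1) 1.0(1.8) + 0.7(2.6) = 1.80 + 1.82 = 3.62
2) 1.0(1.8) = 1.80
3) 1.0(1.8) + 1.0(1.0) + 0.6(0.2) = 1.80 + 1.00 + 0.12 = 2.92
4) 0.7(1.8) - 0.6(2.6) = 1.26 - 1.56 = -0.30
The largest value is 3.62 kip/ft from combination 1.

Combination 1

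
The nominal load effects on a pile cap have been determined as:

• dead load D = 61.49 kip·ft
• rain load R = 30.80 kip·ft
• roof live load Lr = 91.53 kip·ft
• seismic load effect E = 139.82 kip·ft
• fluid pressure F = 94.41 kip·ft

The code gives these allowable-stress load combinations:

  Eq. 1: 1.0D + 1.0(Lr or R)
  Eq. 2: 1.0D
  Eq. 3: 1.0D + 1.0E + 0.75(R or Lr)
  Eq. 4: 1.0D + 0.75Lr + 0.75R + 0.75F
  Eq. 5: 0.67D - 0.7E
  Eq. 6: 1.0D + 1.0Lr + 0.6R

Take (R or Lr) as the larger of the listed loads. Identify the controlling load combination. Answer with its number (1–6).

(Lr or R) → Lr = 91.53 kip·ft; (R or Lr) → Lr = 91.53 kip·ft.
Eq. 1: 1.0(61.49) + 1.0(91.53) = 61.49 + 91.53 = 153.02
Eq. 2: 1.0(61.49) = 61.49
Eq. 3: 1.0(61.49) + 1.0(139.82) + 0.75(91.53) = 61.49 + 139.82 + 68.65 = 269.96
Eq. 4: 1.0(61.49) + 0.75(91.53) + 0.75(30.80) + 0.75(94.41) = 61.49 + 68.65 + 23.10 + 70.81 = 224.05
Eq. 5: 0.67(61.49) - 0.7(139.82) = -56.68
Eq. 6: 1.0(61.49) + 1.0(91.53) + 0.6(30.80) = 61.49 + 91.53 + 18.48 = 171.50
The largest value is 269.96 kip·ft from combination 3.

Combination 3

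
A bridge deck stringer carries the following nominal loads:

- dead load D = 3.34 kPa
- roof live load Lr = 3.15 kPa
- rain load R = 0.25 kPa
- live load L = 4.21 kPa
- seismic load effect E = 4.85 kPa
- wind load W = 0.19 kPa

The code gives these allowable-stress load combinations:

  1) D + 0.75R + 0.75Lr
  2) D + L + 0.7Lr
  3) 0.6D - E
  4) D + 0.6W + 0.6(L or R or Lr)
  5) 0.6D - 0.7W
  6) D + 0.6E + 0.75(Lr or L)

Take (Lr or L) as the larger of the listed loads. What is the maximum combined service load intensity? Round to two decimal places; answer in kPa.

9.76 kPa

(L or R or Lr) → L = 4.21 kPa; (Lr or L) → L = 4.21 kPa.
1) 1.0(3.34) + 0.75(0.25) + 0.75(3.15) = 3.34 + 0.19 + 2.36 = 5.89
2) 1.0(3.34) + 1.0(4.21) + 0.7(3.15) = 3.34 + 4.21 + 2.21 = 9.76
3) 0.6(3.34) - 1.0(4.85) = 2.00 - 4.85 = -2.85
4) 1.0(3.34) + 0.6(0.19) + 0.6(4.21) = 3.34 + 0.11 + 2.53 = 5.98
5) 0.6(3.34) - 0.7(0.19) = 2.00 - 0.13 = 1.87
6) 1.0(3.34) + 0.6(4.85) + 0.75(4.21) = 3.34 + 2.91 + 3.16 = 9.41
Maximum is from combination 2.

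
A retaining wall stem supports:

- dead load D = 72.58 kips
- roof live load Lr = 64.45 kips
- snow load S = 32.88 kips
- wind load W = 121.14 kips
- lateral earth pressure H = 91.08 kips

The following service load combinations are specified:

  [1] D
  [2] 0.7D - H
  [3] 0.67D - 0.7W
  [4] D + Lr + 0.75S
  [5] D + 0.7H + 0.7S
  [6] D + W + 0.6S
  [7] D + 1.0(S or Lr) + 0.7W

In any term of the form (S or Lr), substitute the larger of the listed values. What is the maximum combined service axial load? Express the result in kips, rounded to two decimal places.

221.83 kips

(S or Lr) → Lr = 64.45 kips.
[1] 1.0(72.58) = 72.58
[2] 0.7(72.58) - 1.0(91.08) = 50.81 - 91.08 = -40.27
[3] 0.67(72.58) - 0.7(121.14) = 48.63 - 84.80 = -36.17
[4] 1.0(72.58) + 1.0(64.45) + 0.75(32.88) = 72.58 + 64.45 + 24.66 = 161.69
[5] 1.0(72.58) + 0.7(91.08) + 0.7(32.88) = 159.35
[6] 1.0(72.58) + 1.0(121.14) + 0.6(32.88) = 72.58 + 121.14 + 19.73 = 213.45
[7] 1.0(72.58) + 1.0(64.45) + 0.7(121.14) = 72.58 + 64.45 + 84.80 = 221.83
Combination 7 governs: P = 221.83 kips.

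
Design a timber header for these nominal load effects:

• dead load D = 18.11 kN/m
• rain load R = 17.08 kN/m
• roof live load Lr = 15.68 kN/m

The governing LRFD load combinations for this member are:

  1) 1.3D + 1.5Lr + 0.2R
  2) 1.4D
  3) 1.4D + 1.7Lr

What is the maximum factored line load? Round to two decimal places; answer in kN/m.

52.01 kN/m

1) 1.3(18.11) + 1.5(15.68) + 0.2(17.08) = 23.54 + 23.52 + 3.42 = 50.48
2) 1.4(18.11) = 25.35
3) 1.4(18.11) + 1.7(15.68) = 25.35 + 26.66 = 52.01
Maximum is from combination 3.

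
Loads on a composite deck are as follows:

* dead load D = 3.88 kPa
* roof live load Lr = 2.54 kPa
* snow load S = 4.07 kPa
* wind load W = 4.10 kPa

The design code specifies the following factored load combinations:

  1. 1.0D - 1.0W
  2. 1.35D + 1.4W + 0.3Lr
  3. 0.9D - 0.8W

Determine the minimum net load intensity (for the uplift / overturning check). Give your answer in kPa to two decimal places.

-0.22 kPa

1. 1.0(3.88) - 1.0(4.10) = 3.88 - 4.10 = -0.22
2. 1.35(3.88) + 1.4(4.10) + 0.3(2.54) = 5.24 + 5.74 + 0.76 = 11.74
3. 0.9(3.88) - 0.8(4.10) = 3.49 - 3.28 = 0.21
Combination 1 gives the minimum: -0.22 kPa.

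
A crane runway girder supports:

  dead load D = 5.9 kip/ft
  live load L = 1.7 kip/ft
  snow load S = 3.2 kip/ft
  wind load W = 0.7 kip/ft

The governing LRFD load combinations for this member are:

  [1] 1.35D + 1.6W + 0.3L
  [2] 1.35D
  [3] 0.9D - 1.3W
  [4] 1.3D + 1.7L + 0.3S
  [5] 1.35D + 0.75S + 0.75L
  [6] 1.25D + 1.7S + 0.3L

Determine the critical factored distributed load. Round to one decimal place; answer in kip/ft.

[1] 1.35(5.9) + 1.6(0.7) + 0.3(1.7) = 8.0 + 1.1 + 0.5 = 9.6
[2] 1.35(5.9) = 8.0
[3] 0.9(5.9) - 1.3(0.7) = 5.3 - 0.9 = 4.4
[4] 1.3(5.9) + 1.7(1.7) + 0.3(3.2) = 11.5
[5] 1.35(5.9) + 0.75(3.2) + 0.75(1.7) = 11.6
[6] 1.25(5.9) + 1.7(3.2) + 0.3(1.7) = 7.4 + 5.4 + 0.5 = 13.3
Maximum is from combination 6.

13.3 kip/ft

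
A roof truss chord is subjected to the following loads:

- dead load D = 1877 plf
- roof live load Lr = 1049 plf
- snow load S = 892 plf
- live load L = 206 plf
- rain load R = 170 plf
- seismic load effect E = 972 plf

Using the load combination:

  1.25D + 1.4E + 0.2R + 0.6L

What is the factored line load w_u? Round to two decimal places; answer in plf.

3864.65 plf

1.25(1877) + 1.4(972) + 0.2(170) + 0.6(206) = 2346.25 + 1360.80 + 34.00 + 123.60 = 3864.65
w_u = 3864.65 plf.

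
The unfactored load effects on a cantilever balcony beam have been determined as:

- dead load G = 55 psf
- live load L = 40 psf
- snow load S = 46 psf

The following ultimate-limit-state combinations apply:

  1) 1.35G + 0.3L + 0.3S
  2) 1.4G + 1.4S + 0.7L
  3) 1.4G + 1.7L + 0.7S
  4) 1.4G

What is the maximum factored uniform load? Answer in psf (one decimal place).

1) 1.35(55) + 0.3(40) + 0.3(46) = 100.1
2) 1.4(55) + 1.4(46) + 0.7(40) = 169.4
3) 1.4(55) + 1.7(40) + 0.7(46) = 177.2
4) 1.4(55) = 77.0
The controlling combination is 3, giving 177.2 psf.

177.2 psf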